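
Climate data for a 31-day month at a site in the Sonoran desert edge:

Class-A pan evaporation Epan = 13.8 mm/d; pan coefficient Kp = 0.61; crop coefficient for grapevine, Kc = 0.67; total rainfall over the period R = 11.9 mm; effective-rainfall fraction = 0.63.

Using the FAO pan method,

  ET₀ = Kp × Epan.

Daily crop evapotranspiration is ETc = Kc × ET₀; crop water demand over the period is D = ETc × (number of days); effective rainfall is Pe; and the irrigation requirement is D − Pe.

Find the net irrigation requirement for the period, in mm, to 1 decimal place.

167.3 mm

ET₀ = 0.61 × 13.8 = 8.4180 mm/d
ETc = Kc × ET₀ = 0.67 × 8.4180 = 5.6401 mm/d
Crop demand D = ETc × 31 d = 5.6401 × 31 = 174.843 mm
Pe = 0.63 × 11.9 = 7.497 mm
D − Pe = 174.843 − 7.497 = 167.346 mm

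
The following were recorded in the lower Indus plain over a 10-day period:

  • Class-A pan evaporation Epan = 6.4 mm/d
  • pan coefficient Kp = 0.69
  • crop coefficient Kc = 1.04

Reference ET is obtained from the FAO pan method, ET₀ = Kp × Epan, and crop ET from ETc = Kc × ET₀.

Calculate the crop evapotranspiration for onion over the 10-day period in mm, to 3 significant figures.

ET₀ = 0.69 × 6.4 = 4.4160 mm/d
ETc = Kc × ET₀ = 1.04 × 4.4160 = 4.5926 mm/d
Over 10 days: 4.5926 × 10 = 45.926 mm

45.9 mm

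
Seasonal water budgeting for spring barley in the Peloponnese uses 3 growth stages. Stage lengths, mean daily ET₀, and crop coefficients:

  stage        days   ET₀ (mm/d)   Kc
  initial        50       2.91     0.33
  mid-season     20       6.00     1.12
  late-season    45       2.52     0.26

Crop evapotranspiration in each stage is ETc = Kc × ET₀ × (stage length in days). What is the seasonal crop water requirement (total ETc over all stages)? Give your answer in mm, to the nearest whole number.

initial: 0.33 × 2.91 × 50 = 48.02 mm
mid-season: 1.12 × 6.00 × 20 = 134.40 mm
late-season: 0.26 × 2.52 × 45 = 29.48 mm
Seasonal total = 211.90 mm

212 mm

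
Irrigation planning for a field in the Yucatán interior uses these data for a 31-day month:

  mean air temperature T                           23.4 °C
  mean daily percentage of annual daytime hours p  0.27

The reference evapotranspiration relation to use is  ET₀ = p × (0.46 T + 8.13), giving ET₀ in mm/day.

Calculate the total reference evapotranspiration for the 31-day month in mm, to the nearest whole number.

ET₀ = 0.27 × (0.46 × 23.4 + 8.13) = 0.27 × 18.894 = 5.1014 mm/d
Monthly total = 5.1014 × 31 = 158.143 mm

158 mm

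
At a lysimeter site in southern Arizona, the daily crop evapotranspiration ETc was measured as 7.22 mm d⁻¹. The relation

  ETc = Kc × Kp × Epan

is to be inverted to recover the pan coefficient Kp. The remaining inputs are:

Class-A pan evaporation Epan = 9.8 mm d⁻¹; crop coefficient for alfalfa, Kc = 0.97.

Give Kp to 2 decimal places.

ETc = Kc × Kp × Epan  ⇒  Kp = ETc / (Kc × Epan)
Kp = 7.22 / (0.97 × 9.8) = 7.22 / 9.506 = 0.7595

0.76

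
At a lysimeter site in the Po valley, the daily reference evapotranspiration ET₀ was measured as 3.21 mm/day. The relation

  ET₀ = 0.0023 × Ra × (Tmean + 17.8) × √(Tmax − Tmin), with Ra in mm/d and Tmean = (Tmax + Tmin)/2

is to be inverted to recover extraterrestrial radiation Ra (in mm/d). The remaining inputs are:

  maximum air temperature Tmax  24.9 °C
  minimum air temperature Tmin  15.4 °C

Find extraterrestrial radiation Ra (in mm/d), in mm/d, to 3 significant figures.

Tmean = 20.15 °C; √ΔT = 3.0822
Ra = ET₀ / [0.0023 × (Tmean+17.8) × √ΔT] = 3.21 / (0.0023 × 37.95 × 3.0822) = 11.932 mm/d

11.9 mm/d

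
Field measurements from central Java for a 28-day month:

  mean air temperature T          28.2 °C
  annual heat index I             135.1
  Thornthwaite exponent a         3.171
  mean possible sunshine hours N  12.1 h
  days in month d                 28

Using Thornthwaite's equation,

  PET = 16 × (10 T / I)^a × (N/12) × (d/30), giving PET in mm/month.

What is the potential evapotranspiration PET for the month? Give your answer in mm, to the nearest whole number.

155 mm

10T/I = 10 × 28.2 / 135.1 = 2.0873
(10T/I)^a = 2.0873^3.171 = 10.3134
Uncorrected PET = 16 × 10.3134 = 165.014 mm
Correction = (N/12)(d/30) = (12.1/12)(28/30) = 0.9411
PET = 165.014 × 0.9411 = 155.295 mm/month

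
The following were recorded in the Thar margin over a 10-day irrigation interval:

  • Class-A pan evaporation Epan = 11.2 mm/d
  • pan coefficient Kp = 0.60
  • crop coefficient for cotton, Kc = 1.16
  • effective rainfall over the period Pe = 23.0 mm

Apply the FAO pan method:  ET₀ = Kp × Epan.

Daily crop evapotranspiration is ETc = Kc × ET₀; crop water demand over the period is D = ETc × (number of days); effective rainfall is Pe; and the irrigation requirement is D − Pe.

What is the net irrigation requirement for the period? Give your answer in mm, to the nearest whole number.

ET₀ = 0.60 × 11.2 = 6.7200 mm/d
ETc = Kc × ET₀ = 1.16 × 6.7200 = 7.7952 mm/d
Crop demand D = ETc × 10 d = 7.7952 × 10 = 77.952 mm
D − Pe = 77.952 − 23.0 = 54.952 mm

55 mm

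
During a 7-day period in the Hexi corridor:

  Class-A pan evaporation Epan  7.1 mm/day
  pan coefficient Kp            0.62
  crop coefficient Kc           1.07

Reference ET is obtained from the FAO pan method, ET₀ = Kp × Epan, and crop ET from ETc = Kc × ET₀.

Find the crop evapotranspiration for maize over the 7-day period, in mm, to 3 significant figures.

ET₀ = 0.62 × 7.1 = 4.4020 mm/d
ETc = Kc × ET₀ = 1.07 × 4.4020 = 4.7101 mm/d
Over 7 days: 4.7101 × 7 = 32.971 mm

33.0 mm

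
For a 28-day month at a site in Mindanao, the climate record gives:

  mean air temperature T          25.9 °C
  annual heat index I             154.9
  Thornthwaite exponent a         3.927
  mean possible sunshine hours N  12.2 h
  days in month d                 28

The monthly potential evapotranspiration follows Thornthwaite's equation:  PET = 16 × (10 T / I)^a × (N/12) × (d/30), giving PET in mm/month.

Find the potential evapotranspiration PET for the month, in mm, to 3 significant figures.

114 mm

10T/I = 10 × 25.9 / 154.9 = 1.6720
(10T/I)^a = 1.6720^3.927 = 7.5275
Uncorrected PET = 16 × 7.5275 = 120.440 mm
Correction = (N/12)(d/30) = (12.2/12)(28/30) = 0.9489
PET = 120.440 × 0.9489 = 114.286 mm/month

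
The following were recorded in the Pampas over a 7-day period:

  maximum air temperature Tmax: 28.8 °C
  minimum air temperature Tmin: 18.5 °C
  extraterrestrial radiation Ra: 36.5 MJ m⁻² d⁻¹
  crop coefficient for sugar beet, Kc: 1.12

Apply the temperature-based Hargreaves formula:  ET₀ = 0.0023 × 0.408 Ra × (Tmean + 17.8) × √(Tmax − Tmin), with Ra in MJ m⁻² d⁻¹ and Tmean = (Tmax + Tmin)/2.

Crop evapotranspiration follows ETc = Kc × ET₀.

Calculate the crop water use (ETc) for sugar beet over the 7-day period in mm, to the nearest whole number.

36 mm

Tmean = (28.8 + 18.5)/2 = 23.65 °C
0.408 Ra = 0.408 × 36.5 = 14.8920 mm/d equivalent
ET₀ = 0.0023 × 14.8920 × (23.65 + 17.8) × √10.3 = 0.0023 × 14.8920 × 41.45 × 3.2094 = 4.5565 mm/d
ETc = Kc × ET₀ = 1.12 × 4.5565 = 5.1033 mm/d
Over 7 days: 5.1033 × 7 = 35.723 mm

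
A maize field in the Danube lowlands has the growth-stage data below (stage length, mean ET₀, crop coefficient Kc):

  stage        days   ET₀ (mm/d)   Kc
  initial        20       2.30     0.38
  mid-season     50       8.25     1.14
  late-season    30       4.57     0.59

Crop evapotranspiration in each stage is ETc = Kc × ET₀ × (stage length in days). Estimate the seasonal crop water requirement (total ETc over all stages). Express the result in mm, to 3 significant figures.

initial: 0.38 × 2.30 × 20 = 17.48 mm
mid-season: 1.14 × 8.25 × 50 = 470.25 mm
late-season: 0.59 × 4.57 × 30 = 80.89 mm
Seasonal total = 568.62 mm

569 mm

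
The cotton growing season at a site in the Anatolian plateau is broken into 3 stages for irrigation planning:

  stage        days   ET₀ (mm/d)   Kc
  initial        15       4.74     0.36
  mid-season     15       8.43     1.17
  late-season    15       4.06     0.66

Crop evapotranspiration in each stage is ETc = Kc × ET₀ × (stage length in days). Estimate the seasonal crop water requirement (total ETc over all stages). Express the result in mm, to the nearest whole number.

214 mm

initial: 0.36 × 4.74 × 15 = 25.60 mm
mid-season: 1.17 × 8.43 × 15 = 147.95 mm
late-season: 0.66 × 4.06 × 15 = 40.19 mm
Seasonal total = 213.74 mm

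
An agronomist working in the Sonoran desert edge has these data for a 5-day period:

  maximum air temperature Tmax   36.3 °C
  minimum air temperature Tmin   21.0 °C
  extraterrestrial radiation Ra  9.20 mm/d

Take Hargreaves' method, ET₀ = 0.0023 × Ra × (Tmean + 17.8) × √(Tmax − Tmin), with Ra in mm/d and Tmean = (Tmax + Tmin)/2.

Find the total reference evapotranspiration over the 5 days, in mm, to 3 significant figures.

19.2 mm

Tmean = (36.3 + 21.0)/2 = 28.65 °C
ET₀ = 0.0023 × 9.20 × (28.65 + 17.8) × √15.3 = 0.0023 × 9.20 × 46.45 × 3.9115 = 3.8445 mm/d
Over 5 days: 3.8445 × 5 = 19.223 mm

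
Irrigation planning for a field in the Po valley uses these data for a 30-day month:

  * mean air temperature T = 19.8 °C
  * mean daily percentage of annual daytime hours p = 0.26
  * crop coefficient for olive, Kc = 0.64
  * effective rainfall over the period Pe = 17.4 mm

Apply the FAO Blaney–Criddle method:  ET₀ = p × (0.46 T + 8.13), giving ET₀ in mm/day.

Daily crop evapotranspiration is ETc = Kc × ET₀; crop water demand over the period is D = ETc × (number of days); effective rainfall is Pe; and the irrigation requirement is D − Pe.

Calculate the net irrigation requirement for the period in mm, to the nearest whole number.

ET₀ = 0.26 × (0.46 × 19.8 + 8.13) = 0.26 × 17.238 = 4.4819 mm/d
ETc = Kc × ET₀ = 0.64 × 4.4819 = 2.8684 mm/d
Crop demand D = ETc × 30 d = 2.8684 × 30 = 86.052 mm
D − Pe = 86.052 − 17.4 = 68.652 mm

69 mm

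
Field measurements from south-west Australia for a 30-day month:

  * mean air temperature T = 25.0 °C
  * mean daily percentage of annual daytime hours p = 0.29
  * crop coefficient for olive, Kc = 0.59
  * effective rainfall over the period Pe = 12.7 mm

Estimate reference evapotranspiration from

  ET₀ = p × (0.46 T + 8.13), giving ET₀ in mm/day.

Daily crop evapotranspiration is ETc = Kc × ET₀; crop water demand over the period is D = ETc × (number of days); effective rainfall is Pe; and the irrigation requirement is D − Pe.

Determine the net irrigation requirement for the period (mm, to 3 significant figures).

ET₀ = 0.29 × (0.46 × 25.0 + 8.13) = 0.29 × 19.630 = 5.6927 mm/d
ETc = Kc × ET₀ = 0.59 × 5.6927 = 3.3587 mm/d
Crop demand D = ETc × 30 d = 3.3587 × 30 = 100.761 mm
D − Pe = 100.761 − 12.7 = 88.061 mm

88.1 mm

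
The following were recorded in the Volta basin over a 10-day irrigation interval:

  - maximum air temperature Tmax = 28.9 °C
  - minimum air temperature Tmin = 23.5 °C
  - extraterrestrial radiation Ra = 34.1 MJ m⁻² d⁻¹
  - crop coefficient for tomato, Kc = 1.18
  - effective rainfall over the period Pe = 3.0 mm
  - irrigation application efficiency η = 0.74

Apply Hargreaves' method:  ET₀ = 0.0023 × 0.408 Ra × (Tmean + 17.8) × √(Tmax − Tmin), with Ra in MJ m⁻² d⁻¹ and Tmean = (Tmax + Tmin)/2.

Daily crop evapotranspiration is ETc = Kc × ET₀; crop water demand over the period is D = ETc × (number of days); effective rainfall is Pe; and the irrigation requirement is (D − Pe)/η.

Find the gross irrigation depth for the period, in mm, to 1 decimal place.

Tmean = (28.9 + 23.5)/2 = 26.20 °C
0.408 Ra = 0.408 × 34.1 = 13.9128 mm/d equivalent
ET₀ = 0.0023 × 13.9128 × (26.20 + 17.8) × √5.4 = 0.0023 × 13.9128 × 44.00 × 2.3238 = 3.2719 mm/d
ETc = Kc × ET₀ = 1.18 × 3.2719 = 3.8608 mm/d
Crop demand D = ETc × 10 d = 3.8608 × 10 = 38.608 mm
D − Pe = 38.608 − 3.0 = 35.608 mm
Gross irrigation = 35.608 / 0.74 = 48.119 mm

48.1 mm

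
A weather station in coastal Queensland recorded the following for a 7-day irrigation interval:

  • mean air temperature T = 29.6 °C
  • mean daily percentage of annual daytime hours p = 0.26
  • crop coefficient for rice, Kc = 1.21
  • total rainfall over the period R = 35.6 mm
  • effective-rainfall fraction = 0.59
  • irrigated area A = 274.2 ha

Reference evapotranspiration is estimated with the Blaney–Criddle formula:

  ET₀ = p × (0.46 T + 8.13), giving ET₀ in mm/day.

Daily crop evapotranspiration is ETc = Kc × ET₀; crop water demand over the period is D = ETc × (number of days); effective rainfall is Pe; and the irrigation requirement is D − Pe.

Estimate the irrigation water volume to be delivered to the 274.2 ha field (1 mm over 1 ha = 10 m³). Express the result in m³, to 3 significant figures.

ET₀ = 0.26 × (0.46 × 29.6 + 8.13) = 0.26 × 21.746 = 5.6540 mm/d
ETc = Kc × ET₀ = 1.21 × 5.6540 = 6.8413 mm/d
Crop demand D = ETc × 7 d = 6.8413 × 7 = 47.889 mm
Pe = 0.59 × 35.6 = 21.004 mm
D − Pe = 47.889 − 21.004 = 26.885 mm
Volume = 26.885 mm × 274.2 ha × 10 = 73718.7 m³

73700 m³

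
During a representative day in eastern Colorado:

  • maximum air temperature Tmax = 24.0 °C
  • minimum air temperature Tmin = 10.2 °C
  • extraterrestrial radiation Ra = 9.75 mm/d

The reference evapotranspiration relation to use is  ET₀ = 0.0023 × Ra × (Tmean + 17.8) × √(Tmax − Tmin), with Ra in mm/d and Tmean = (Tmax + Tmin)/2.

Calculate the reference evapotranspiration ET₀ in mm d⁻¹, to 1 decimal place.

Tmean = (24.0 + 10.2)/2 = 17.10 °C
ET₀ = 0.0023 × 9.75 × (17.10 + 17.8) × √13.8 = 0.0023 × 9.75 × 34.90 × 3.7148 = 2.9073 mm/d

2.9 mm d⁻¹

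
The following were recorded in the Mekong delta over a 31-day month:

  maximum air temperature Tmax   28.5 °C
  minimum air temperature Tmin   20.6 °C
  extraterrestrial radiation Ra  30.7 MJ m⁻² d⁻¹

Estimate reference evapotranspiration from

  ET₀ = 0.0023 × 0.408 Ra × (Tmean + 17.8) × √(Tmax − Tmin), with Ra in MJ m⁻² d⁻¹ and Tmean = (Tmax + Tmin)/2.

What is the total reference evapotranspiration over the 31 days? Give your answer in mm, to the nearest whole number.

Tmean = (28.5 + 20.6)/2 = 24.55 °C
0.408 Ra = 0.408 × 30.7 = 12.5256 mm/d equivalent
ET₀ = 0.0023 × 12.5256 × (24.55 + 17.8) × √7.9 = 0.0023 × 12.5256 × 42.35 × 2.8107 = 3.4292 mm/d
Over 31 days: 3.4292 × 31 = 106.305 mm

106 mm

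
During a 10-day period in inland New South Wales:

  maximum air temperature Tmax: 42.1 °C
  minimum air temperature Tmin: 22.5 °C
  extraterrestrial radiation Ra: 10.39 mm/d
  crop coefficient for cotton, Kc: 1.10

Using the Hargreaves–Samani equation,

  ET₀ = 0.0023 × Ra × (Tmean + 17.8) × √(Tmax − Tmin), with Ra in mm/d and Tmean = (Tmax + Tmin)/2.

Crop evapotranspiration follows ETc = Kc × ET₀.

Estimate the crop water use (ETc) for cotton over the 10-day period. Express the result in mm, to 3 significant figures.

58.3 mm

Tmean = (42.1 + 22.5)/2 = 32.30 °C
ET₀ = 0.0023 × 10.39 × (32.30 + 17.8) × √19.6 = 0.0023 × 10.39 × 50.10 × 4.4272 = 5.3004 mm/d
ETc = Kc × ET₀ = 1.10 × 5.3004 = 5.8304 mm/d
Over 10 days: 5.8304 × 10 = 58.304 mm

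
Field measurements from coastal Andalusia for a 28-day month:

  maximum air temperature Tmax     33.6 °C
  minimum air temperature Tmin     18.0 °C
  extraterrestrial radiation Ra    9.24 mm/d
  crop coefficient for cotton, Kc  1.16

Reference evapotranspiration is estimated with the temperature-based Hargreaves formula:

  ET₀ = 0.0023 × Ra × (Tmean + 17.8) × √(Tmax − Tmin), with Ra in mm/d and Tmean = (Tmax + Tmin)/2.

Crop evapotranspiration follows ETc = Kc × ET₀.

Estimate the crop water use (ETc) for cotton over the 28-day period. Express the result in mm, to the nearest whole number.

119 mm

Tmean = (33.6 + 18.0)/2 = 25.80 °C
ET₀ = 0.0023 × 9.24 × (25.80 + 17.8) × √15.6 = 0.0023 × 9.24 × 43.60 × 3.9497 = 3.6597 mm/d
ETc = Kc × ET₀ = 1.16 × 3.6597 = 4.2453 mm/d
Over 28 days: 4.2453 × 28 = 118.868 mm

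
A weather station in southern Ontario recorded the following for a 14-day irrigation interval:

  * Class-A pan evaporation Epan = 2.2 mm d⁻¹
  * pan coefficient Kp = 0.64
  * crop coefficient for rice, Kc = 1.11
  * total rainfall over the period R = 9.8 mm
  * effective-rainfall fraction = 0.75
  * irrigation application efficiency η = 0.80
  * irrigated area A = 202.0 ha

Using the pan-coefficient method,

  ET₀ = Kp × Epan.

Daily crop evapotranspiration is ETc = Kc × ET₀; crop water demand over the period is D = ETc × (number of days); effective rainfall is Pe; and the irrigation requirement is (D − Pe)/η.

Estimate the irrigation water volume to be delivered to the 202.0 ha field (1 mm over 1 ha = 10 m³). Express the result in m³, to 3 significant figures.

36700 m³

ET₀ = 0.64 × 2.2 = 1.4080 mm/d
ETc = Kc × ET₀ = 1.11 × 1.4080 = 1.5629 mm/d
Crop demand D = ETc × 14 d = 1.5629 × 14 = 21.881 mm
Pe = 0.75 × 9.8 = 7.350 mm
D − Pe = 21.881 − 7.350 = 14.531 mm
Gross irrigation = 14.531 / 0.80 = 18.164 mm
Volume = 18.164 mm × 202.0 ha × 10 = 36691.3 m³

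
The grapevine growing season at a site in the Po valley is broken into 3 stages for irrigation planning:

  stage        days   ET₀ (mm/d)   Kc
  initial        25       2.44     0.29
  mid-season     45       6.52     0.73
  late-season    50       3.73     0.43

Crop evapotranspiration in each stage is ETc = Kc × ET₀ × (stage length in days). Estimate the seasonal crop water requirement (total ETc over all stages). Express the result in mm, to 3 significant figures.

initial: 0.29 × 2.44 × 25 = 17.69 mm
mid-season: 0.73 × 6.52 × 45 = 214.18 mm
late-season: 0.43 × 3.73 × 50 = 80.20 mm
Seasonal total = 312.07 mm

312 mm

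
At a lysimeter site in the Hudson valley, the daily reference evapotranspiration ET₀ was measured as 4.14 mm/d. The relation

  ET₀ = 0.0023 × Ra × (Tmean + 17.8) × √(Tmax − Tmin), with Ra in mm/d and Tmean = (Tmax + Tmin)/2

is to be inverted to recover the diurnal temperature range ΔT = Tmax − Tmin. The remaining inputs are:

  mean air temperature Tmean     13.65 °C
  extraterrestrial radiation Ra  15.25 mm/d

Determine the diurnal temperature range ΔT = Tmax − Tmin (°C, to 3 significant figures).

√ΔT = ET₀ / [0.0023 × Ra × (Tmean+17.8)] = 4.14 / (0.0023 × 15.25 × 31.45) = 3.7530
ΔT = 3.7530² = 14.085 °C

14.1 °C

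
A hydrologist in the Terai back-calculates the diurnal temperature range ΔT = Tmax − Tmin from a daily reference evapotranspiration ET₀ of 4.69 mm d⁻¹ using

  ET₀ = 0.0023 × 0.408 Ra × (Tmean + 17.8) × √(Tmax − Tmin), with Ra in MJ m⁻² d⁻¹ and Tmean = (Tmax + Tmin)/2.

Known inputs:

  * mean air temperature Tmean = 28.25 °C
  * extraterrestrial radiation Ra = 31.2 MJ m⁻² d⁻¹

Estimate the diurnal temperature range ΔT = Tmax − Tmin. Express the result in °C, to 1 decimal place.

√ΔT = ET₀ / [0.0023 × 0.408 × Ra × (Tmean+17.8)] = 4.69 / (0.0023 × 12.7296 × 46.05) = 3.4786
ΔT = 3.4786² = 12.101 °C

12.1 °C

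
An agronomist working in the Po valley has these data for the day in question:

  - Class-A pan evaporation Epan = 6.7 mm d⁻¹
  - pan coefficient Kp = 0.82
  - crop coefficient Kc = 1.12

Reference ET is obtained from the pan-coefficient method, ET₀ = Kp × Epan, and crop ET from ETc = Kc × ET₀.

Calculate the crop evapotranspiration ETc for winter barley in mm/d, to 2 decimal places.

ET₀ = 0.82 × 6.7 = 5.4940 mm/d
ETc = Kc × ET₀ = 1.12 × 5.4940 = 6.1533 mm/d

6.15 mm/d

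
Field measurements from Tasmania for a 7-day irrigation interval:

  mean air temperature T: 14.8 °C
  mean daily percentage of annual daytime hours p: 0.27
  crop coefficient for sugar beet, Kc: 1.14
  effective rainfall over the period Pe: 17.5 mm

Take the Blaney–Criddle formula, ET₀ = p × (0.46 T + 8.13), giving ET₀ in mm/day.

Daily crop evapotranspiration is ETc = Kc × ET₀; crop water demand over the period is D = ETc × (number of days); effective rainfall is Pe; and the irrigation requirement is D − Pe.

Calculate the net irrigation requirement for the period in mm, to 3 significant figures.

ET₀ = 0.27 × (0.46 × 14.8 + 8.13) = 0.27 × 14.938 = 4.0333 mm/d
ETc = Kc × ET₀ = 1.14 × 4.0333 = 4.5980 mm/d
Crop demand D = ETc × 7 d = 4.5980 × 7 = 32.186 mm
D − Pe = 32.186 − 17.5 = 14.686 mm

14.7 mm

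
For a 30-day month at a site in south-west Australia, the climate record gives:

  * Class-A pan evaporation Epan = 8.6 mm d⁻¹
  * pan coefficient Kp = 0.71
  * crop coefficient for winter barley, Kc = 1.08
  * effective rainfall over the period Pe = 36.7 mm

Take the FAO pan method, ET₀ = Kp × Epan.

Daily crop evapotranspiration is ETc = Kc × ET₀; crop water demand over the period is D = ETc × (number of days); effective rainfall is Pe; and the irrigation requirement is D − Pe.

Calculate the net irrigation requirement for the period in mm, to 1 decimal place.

ET₀ = 0.71 × 8.6 = 6.1060 mm/d
ETc = Kc × ET₀ = 1.08 × 6.1060 = 6.5945 mm/d
Crop demand D = ETc × 30 d = 6.5945 × 30 = 197.835 mm
D − Pe = 197.835 − 36.7 = 161.135 mm

161.1 mm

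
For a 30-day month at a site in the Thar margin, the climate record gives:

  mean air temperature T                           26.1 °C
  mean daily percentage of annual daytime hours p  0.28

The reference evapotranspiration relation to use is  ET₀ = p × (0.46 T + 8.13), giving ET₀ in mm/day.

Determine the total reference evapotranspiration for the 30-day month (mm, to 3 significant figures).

ET₀ = 0.28 × (0.46 × 26.1 + 8.13) = 0.28 × 20.136 = 5.6381 mm/d
Monthly total = 5.6381 × 30 = 169.143 mm

169 mm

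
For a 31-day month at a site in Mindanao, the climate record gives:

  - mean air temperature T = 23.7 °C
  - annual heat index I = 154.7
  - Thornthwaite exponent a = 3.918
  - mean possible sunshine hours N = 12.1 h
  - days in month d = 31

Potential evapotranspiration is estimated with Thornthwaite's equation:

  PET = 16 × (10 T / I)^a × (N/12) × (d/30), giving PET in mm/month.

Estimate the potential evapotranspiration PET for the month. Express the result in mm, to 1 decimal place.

88.7 mm

10T/I = 10 × 23.7 / 154.7 = 1.5320
(10T/I)^a = 1.5320^3.918 = 5.3192
Uncorrected PET = 16 × 5.3192 = 85.107 mm
Correction = (N/12)(d/30) = (12.1/12)(31/30) = 1.0419
PET = 85.107 × 1.0419 = 88.673 mm/month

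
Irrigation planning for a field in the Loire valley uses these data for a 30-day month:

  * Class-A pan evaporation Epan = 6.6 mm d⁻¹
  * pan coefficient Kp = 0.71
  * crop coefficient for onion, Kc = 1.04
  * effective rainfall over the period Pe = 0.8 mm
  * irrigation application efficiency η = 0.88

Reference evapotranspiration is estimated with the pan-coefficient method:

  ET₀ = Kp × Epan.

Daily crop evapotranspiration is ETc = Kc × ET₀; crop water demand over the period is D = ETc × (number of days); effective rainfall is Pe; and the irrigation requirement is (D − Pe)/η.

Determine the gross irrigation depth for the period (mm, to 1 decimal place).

165.2 mm

ET₀ = 0.71 × 6.6 = 4.6860 mm/d
ETc = Kc × ET₀ = 1.04 × 4.6860 = 4.8734 mm/d
Crop demand D = ETc × 30 d = 4.8734 × 30 = 146.202 mm
D − Pe = 146.202 − 0.8 = 145.402 mm
Gross irrigation = 145.402 / 0.88 = 165.230 mm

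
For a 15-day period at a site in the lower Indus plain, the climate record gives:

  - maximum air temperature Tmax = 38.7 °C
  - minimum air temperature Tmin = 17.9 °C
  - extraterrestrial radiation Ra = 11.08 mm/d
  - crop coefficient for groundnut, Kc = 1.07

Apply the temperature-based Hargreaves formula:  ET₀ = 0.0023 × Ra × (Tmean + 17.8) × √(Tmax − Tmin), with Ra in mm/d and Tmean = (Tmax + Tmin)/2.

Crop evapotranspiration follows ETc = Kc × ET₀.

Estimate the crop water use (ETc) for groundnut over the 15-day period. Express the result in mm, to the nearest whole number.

Tmean = (38.7 + 17.9)/2 = 28.30 °C
ET₀ = 0.0023 × 11.08 × (28.30 + 17.8) × √20.8 = 0.0023 × 11.08 × 46.10 × 4.5607 = 5.3580 mm/d
ETc = Kc × ET₀ = 1.07 × 5.3580 = 5.7331 mm/d
Over 15 days: 5.7331 × 15 = 85.997 mm

86 mm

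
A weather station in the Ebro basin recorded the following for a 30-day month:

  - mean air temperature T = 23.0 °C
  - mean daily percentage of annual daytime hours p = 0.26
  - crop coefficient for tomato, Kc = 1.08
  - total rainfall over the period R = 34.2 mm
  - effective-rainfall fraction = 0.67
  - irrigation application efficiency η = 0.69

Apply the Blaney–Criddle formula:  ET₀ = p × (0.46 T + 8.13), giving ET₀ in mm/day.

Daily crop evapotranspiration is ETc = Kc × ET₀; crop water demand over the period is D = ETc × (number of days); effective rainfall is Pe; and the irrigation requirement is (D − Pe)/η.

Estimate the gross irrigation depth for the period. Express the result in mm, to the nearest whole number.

ET₀ = 0.26 × (0.46 × 23.0 + 8.13) = 0.26 × 18.710 = 4.8646 mm/d
ETc = Kc × ET₀ = 1.08 × 4.8646 = 5.2538 mm/d
Crop demand D = ETc × 30 d = 5.2538 × 30 = 157.614 mm
Pe = 0.67 × 34.2 = 22.914 mm
D − Pe = 157.614 − 22.914 = 134.700 mm
Gross irrigation = 134.700 / 0.69 = 195.217 mm

195 mm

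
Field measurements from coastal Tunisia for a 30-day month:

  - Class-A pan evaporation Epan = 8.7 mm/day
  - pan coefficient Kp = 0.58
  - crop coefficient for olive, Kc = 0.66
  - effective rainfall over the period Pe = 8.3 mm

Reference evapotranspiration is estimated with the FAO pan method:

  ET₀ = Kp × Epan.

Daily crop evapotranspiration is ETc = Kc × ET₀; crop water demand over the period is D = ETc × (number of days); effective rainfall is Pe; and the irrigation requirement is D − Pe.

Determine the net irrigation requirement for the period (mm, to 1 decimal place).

91.6 mm

ET₀ = 0.58 × 8.7 = 5.0460 mm/d
ETc = Kc × ET₀ = 0.66 × 5.0460 = 3.3304 mm/d
Crop demand D = ETc × 30 d = 3.3304 × 30 = 99.912 mm
D − Pe = 99.912 − 8.3 = 91.612 mm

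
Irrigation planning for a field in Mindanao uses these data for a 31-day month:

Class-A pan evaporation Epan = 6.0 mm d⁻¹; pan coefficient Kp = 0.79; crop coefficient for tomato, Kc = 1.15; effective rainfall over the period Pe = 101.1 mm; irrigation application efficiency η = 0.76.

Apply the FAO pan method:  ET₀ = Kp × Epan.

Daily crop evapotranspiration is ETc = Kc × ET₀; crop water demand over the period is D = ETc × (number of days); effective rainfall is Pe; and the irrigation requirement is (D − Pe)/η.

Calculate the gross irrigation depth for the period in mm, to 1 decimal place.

ET₀ = 0.79 × 6.0 = 4.7400 mm/d
ETc = Kc × ET₀ = 1.15 × 4.7400 = 5.4510 mm/d
Crop demand D = ETc × 31 d = 5.4510 × 31 = 168.981 mm
D − Pe = 168.981 − 101.1 = 67.881 mm
Gross irrigation = 67.881 / 0.76 = 89.317 mm

89.3 mm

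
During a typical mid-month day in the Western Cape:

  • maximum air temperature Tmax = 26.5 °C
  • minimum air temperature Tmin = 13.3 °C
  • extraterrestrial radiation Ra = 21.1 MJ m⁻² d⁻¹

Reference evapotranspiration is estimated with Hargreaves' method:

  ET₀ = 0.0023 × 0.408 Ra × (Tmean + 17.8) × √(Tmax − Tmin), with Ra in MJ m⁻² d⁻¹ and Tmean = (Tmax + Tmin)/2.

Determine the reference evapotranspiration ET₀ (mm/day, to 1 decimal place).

Tmean = (26.5 + 13.3)/2 = 19.90 °C
0.408 Ra = 0.408 × 21.1 = 8.6088 mm/d equivalent
ET₀ = 0.0023 × 8.6088 × (19.90 + 17.8) × √13.2 = 0.0023 × 8.6088 × 37.70 × 3.6332 = 2.7121 mm/d

2.7 mm/day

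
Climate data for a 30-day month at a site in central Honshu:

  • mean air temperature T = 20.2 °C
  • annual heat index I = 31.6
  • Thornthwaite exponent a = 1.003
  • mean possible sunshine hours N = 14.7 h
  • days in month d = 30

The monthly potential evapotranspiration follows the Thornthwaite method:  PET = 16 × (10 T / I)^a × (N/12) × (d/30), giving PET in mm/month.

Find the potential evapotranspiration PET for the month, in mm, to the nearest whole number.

126 mm

10T/I = 10 × 20.2 / 31.6 = 6.3924
(10T/I)^a = 6.3924^1.003 = 6.4281
Uncorrected PET = 16 × 6.4281 = 102.850 mm
Correction = (N/12)(d/30) = (14.7/12)(30/30) = 1.2250
PET = 102.850 × 1.2250 = 125.991 mm/month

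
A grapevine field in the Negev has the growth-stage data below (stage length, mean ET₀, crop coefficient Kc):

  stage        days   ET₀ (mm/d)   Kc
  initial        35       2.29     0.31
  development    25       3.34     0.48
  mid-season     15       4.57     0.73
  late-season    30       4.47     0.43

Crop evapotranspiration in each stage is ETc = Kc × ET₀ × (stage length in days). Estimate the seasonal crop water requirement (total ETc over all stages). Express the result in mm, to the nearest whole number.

initial: 0.31 × 2.29 × 35 = 24.85 mm
development: 0.48 × 3.34 × 25 = 40.08 mm
mid-season: 0.73 × 4.57 × 15 = 50.04 mm
late-season: 0.43 × 4.47 × 30 = 57.66 mm
Seasonal total = 172.63 mm

173 mm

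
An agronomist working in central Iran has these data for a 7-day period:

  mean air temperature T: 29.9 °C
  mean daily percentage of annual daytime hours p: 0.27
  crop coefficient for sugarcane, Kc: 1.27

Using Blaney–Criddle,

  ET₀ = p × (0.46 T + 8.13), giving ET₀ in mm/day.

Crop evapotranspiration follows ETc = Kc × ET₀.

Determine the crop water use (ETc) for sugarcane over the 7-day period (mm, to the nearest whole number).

ET₀ = 0.27 × (0.46 × 29.9 + 8.13) = 0.27 × 21.884 = 5.9087 mm/d
ETc = Kc × ET₀ = 1.27 × 5.9087 = 7.5040 mm/d
Over 7 days: 7.5040 × 7 = 52.528 mm

53 mm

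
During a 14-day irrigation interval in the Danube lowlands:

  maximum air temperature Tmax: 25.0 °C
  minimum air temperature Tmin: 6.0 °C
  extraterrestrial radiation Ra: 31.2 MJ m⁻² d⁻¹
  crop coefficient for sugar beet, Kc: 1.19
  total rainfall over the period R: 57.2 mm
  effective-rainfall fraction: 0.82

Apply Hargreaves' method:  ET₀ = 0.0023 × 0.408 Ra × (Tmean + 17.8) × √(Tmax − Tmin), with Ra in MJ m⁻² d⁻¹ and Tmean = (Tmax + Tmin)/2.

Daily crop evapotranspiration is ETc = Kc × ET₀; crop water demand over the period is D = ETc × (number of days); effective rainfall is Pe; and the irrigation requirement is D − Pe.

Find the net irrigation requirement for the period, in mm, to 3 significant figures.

23.9 mm

Tmean = (25.0 + 6.0)/2 = 15.50 °C
0.408 Ra = 0.408 × 31.2 = 12.7296 mm/d equivalent
ET₀ = 0.0023 × 12.7296 × (15.50 + 17.8) × √19.0 = 0.0023 × 12.7296 × 33.30 × 4.3589 = 4.2498 mm/d
ETc = Kc × ET₀ = 1.19 × 4.2498 = 5.0573 mm/d
Crop demand D = ETc × 14 d = 5.0573 × 14 = 70.802 mm
Pe = 0.82 × 57.2 = 46.904 mm
D − Pe = 70.802 − 46.904 = 23.898 mm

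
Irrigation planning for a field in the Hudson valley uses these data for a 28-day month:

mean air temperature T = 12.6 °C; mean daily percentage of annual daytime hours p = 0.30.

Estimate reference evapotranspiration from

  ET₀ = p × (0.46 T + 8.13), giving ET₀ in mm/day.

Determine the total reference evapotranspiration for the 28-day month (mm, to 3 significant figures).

117 mm

ET₀ = 0.30 × (0.46 × 12.6 + 8.13) = 0.30 × 13.926 = 4.1778 mm/d
Monthly total = 4.1778 × 28 = 116.978 mm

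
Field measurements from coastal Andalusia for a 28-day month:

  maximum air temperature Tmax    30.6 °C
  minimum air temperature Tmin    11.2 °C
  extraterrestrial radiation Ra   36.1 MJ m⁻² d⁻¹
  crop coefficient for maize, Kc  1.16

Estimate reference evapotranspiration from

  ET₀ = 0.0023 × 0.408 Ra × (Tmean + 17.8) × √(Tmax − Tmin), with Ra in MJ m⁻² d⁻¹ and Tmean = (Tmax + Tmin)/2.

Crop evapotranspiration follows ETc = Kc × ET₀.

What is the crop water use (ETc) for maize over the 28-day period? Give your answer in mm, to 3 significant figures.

Tmean = (30.6 + 11.2)/2 = 20.90 °C
0.408 Ra = 0.408 × 36.1 = 14.7288 mm/d equivalent
ET₀ = 0.0023 × 14.7288 × (20.90 + 17.8) × √19.4 = 0.0023 × 14.7288 × 38.70 × 4.4045 = 5.7743 mm/d
ETc = Kc × ET₀ = 1.16 × 5.7743 = 6.6982 mm/d
Over 28 days: 6.6982 × 28 = 187.550 mm

188 mm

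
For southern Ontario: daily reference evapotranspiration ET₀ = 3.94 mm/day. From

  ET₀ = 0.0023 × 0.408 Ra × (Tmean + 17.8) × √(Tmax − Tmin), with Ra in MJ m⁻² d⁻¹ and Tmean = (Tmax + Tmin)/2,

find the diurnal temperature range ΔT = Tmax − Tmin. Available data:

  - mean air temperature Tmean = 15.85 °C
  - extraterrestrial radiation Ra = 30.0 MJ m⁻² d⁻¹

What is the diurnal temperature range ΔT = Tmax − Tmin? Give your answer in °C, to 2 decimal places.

√ΔT = ET₀ / [0.0023 × 0.408 × Ra × (Tmean+17.8)] = 3.94 / (0.0023 × 12.2400 × 33.65) = 4.1591
ΔT = 4.1591² = 17.298 °C

17.30 °C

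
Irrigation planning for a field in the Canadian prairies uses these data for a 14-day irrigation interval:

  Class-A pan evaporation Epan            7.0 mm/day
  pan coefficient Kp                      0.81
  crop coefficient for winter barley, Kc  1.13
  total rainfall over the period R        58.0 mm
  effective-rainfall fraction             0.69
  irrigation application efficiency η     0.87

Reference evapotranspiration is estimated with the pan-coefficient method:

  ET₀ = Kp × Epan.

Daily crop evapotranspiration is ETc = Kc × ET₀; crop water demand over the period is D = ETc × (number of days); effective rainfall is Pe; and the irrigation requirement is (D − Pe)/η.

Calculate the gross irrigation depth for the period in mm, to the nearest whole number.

ET₀ = 0.81 × 7.0 = 5.6700 mm/d
ETc = Kc × ET₀ = 1.13 × 5.6700 = 6.4071 mm/d
Crop demand D = ETc × 14 d = 6.4071 × 14 = 89.699 mm
Pe = 0.69 × 58.0 = 40.020 mm
D − Pe = 89.699 − 40.020 = 49.679 mm
Gross irrigation = 49.679 / 0.87 = 57.102 mm

57 mm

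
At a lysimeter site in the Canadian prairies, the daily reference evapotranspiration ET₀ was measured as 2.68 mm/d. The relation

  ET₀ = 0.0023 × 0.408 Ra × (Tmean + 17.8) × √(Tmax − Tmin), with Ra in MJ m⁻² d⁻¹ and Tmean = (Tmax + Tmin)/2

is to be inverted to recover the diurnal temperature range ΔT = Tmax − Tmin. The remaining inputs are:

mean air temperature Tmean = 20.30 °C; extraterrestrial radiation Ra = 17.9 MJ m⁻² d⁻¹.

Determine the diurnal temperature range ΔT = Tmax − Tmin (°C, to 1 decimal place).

17.5 °C

√ΔT = ET₀ / [0.0023 × 0.408 × Ra × (Tmean+17.8)] = 2.68 / (0.0023 × 7.3032 × 38.10) = 4.1876
ΔT = 4.1876² = 17.536 °C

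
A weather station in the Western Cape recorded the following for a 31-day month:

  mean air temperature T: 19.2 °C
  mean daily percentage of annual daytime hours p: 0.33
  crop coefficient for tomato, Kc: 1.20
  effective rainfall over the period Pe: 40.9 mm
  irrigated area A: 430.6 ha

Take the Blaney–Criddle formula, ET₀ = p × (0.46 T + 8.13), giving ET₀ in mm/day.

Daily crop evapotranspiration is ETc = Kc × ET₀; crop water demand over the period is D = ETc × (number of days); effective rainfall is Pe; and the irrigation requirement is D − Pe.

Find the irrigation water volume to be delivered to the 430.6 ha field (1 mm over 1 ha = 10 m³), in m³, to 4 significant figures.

ET₀ = 0.33 × (0.46 × 19.2 + 8.13) = 0.33 × 16.962 = 5.5975 mm/d
ETc = Kc × ET₀ = 1.20 × 5.5975 = 6.7170 mm/d
Crop demand D = ETc × 31 d = 6.7170 × 31 = 208.227 mm
D − Pe = 208.227 − 40.9 = 167.327 mm
Volume = 167.327 mm × 430.6 ha × 10 = 720510.1 m³

720500 m³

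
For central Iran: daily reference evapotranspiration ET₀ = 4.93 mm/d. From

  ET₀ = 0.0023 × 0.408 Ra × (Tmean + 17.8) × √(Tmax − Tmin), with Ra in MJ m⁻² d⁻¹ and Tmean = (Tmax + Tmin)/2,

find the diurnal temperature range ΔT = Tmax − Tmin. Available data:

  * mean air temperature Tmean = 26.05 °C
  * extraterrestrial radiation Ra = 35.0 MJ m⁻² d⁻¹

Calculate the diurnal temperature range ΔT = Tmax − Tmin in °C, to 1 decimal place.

11.7 °C

√ΔT = ET₀ / [0.0023 × 0.408 × Ra × (Tmean+17.8)] = 4.93 / (0.0023 × 14.2800 × 43.85) = 3.4231
ΔT = 3.4231² = 11.718 °C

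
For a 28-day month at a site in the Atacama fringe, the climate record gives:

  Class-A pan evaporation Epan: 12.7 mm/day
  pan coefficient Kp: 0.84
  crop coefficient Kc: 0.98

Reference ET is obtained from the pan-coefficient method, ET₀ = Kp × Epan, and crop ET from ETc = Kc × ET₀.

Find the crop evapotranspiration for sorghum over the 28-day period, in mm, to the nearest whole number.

293 mm

ET₀ = 0.84 × 12.7 = 10.6680 mm/d
ETc = Kc × ET₀ = 0.98 × 10.6680 = 10.4546 mm/d
Over 28 days: 10.4546 × 28 = 292.729 mm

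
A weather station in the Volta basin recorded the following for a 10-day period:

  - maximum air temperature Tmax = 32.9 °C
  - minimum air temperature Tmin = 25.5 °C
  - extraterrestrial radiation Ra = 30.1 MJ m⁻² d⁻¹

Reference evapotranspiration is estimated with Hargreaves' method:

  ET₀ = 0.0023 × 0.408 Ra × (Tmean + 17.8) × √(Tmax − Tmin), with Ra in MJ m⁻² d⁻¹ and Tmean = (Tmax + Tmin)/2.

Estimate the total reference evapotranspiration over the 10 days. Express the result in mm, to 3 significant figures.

36.1 mm

Tmean = (32.9 + 25.5)/2 = 29.20 °C
0.408 Ra = 0.408 × 30.1 = 12.2808 mm/d equivalent
ET₀ = 0.0023 × 12.2808 × (29.20 + 17.8) × √7.4 = 0.0023 × 12.2808 × 47.00 × 2.7203 = 3.6113 mm/d
Over 10 days: 3.6113 × 10 = 36.113 mm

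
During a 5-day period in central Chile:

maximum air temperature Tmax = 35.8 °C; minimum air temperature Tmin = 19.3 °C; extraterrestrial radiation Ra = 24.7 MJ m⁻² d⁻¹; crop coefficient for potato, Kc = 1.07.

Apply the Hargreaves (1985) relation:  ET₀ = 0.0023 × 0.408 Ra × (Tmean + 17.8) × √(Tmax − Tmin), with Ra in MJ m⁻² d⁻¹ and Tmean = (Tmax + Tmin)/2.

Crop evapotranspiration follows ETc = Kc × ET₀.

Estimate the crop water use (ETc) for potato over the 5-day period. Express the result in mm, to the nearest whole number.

23 mm

Tmean = (35.8 + 19.3)/2 = 27.55 °C
0.408 Ra = 0.408 × 24.7 = 10.0776 mm/d equivalent
ET₀ = 0.0023 × 10.0776 × (27.55 + 17.8) × √16.5 = 0.0023 × 10.0776 × 45.35 × 4.0620 = 4.2697 mm/d
ETc = Kc × ET₀ = 1.07 × 4.2697 = 4.5686 mm/d
Over 5 days: 4.5686 × 5 = 22.843 mm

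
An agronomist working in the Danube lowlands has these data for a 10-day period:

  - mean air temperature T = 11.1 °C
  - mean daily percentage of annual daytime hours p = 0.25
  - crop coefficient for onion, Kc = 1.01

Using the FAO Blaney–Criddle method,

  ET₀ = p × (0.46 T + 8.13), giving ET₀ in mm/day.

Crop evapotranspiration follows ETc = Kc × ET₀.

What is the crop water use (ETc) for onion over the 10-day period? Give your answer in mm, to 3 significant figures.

ET₀ = 0.25 × (0.46 × 11.1 + 8.13) = 0.25 × 13.236 = 3.3090 mm/d
ETc = Kc × ET₀ = 1.01 × 3.3090 = 3.3421 mm/d
Over 10 days: 3.3421 × 10 = 33.421 mm

33.4 mm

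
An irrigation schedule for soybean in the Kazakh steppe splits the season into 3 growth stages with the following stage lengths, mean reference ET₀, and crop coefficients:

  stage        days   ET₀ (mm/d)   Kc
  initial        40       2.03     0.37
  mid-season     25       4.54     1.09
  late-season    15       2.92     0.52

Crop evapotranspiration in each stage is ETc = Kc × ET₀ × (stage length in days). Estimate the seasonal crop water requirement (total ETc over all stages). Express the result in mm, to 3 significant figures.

177 mm

initial: 0.37 × 2.03 × 40 = 30.04 mm
mid-season: 1.09 × 4.54 × 25 = 123.72 mm
late-season: 0.52 × 2.92 × 15 = 22.78 mm
Seasonal total = 176.54 mm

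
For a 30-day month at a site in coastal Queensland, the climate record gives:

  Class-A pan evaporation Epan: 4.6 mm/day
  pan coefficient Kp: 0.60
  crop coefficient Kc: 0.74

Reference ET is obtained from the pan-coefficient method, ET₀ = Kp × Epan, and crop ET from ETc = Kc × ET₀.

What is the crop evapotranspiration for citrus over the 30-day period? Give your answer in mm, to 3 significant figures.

61.3 mm

ET₀ = 0.60 × 4.6 = 2.7600 mm/d
ETc = Kc × ET₀ = 0.74 × 2.7600 = 2.0424 mm/d
Over 30 days: 2.0424 × 30 = 61.272 mm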